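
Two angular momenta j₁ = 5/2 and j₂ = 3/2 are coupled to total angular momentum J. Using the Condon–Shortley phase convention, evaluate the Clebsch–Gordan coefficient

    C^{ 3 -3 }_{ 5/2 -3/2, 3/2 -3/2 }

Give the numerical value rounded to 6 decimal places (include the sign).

+√(3/8) ≈ +0.612372

j₁+j₂−J=1  J+j₁−j₂=4  J−j₁+j₂=2  j₁+j₂+J+1=8
(j₁±m₁, j₂±m₂, J±M) = (1,4,0,3,0,6)
P² = 864
sum k=0..0:
  [0] +1/48 = 1/48
S = 1/48
C² = P²·S² = 3/8 ; C = +0.612372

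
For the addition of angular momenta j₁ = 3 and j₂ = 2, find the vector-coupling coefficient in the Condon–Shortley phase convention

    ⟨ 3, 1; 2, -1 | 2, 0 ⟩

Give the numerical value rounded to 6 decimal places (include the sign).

triangle: 3!·3!·1!/8! = 36/40320
(j±m)!: 4!·2!·1!·3!·2!·2! = 1152
prefactor² = (2J+1)·Δ·N² = 36/7
  k=0: +1/(0!·3!·2!·1!·1!·0!) = 1/12
  k=1: −1/(1!·2!·1!·0!·2!·1!) = -1/4
Σ = -1/6  ⇒  CG² = 36/7·(-1/6)² = 1/7
CG = −√(1/7) = -0.377964

-0.377964  (= −√(1/7))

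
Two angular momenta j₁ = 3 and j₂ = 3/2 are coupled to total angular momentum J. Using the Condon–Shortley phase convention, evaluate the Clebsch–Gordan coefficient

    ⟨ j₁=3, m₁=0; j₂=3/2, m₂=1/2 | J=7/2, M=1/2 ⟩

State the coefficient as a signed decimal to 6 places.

j₁+j₂−J=1  J+j₁−j₂=5  J−j₁+j₂=2  j₁+j₂+J+1=9
(j₁±m₁, j₂±m₂, J±M) = (3,3,2,1,4,3)
P² = 384/7
sum k=0..1:
  [0] +1/24 = 1/24
  [1] −1/12 = -1/12
S = -1/24
C² = P²·S² = 2/21 ; C = -0.308607

−√(2/21) ≈ -0.308607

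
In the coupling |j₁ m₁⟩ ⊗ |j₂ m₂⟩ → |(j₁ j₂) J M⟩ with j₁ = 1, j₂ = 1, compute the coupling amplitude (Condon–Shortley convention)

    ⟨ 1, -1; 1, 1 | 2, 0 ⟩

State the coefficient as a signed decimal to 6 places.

triangle: 0!*2!*2!/5! = 4/120
(j±m)!: 0!*2!*2!*0!*2!*2! = 16
prefactor² = (2J+1)*Δ*N² = 8/3
  k=0: +1/(0!*0!*2!*2!*0!*0!) = 1/4
Σ = 1/4  ⇒  CG² = 8/3*1/4² = 1/6
CG = +√(1/6) = +0.408248

+0.408248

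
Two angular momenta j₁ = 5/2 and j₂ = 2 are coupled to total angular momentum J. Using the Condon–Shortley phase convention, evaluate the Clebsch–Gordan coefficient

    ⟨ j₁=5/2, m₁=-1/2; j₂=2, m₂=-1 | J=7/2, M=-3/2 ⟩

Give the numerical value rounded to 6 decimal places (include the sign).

+0.308607

j₁+j₂−J=1  J+j₁−j₂=4  J−j₁+j₂=3  j₁+j₂+J+1=9
(j₁±m₁, j₂±m₂, J±M) = (2,3,1,3,2,5)
P² = 384/7
sum k=0..1:
  [0] +1/12 = 1/12
  [1] −1/24 = -1/24
S = 1/24
C² = P²·S² = 2/21 ; C = +0.308607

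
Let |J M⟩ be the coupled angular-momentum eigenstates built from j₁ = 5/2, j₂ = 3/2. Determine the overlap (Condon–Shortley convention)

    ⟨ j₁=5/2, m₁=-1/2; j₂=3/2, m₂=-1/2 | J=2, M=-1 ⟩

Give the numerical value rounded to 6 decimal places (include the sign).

j₁+j₂−J=2  J+j₁−j₂=3  J−j₁+j₂=1  j₁+j₂+J+1=7
(j₁±m₁, j₂±m₂, J±M) = (2,3,1,2,1,3)
P² = 12/7
sum k=0..1:
  [0] +1/12 = 1/12
  [1] −1/2 = -1/2
S = -5/12
C² = P²·S² = 25/84 ; C = -0.545545

-0.545545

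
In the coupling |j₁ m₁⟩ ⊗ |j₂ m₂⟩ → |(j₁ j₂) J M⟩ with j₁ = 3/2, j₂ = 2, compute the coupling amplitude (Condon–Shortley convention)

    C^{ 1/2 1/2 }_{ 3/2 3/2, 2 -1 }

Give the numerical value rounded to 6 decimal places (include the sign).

j₁+j₂−J=3  J+j₁−j₂=0  J−j₁+j₂=1  j₁+j₂+J+1=5
(j₁±m₁, j₂±m₂, J±M) = (3,0,1,3,1,0)
P² = 18/5
sum k=0..0:
  [0] +1/6 = 1/6
S = 1/6
C² = P²·S² = 1/10 ; C = +0.316228

+√(1/10) = +0.316228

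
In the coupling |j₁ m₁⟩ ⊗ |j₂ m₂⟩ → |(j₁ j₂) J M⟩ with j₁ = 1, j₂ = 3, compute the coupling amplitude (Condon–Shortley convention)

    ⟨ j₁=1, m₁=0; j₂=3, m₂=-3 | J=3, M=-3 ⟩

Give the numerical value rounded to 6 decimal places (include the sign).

+√(3/4) ≈ +0.866025

j₁+j₂−J=1  J+j₁−j₂=1  J−j₁+j₂=5  j₁+j₂+J+1=8
(j₁±m₁, j₂±m₂, J±M) = (1,1,0,6,0,6)
P² = 10800
sum k=0..0:
  [0] +1/120 = 1/120
S = 1/120
C² = P²·S² = 3/4 ; C = +0.866025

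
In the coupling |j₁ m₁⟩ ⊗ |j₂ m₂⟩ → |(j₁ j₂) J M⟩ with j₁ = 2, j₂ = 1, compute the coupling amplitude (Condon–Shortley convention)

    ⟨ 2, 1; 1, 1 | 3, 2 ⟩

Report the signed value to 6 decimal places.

+√(2/3) = +0.816497

√[7·0!4!2!/7! · 3!1!2!0!5!1!] = √(96)
  +(−1)^0/∏(0,0,1,2,3,0)! = 1/12  (running 1/12)
⟨..|..⟩ = √(96)·(1/12) = +0.816497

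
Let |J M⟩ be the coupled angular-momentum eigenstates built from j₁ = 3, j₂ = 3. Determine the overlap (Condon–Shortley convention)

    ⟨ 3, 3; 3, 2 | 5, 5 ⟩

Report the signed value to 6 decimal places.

triangle: 1!×5!×5!/12! = 14400/479001600
(j±m)!: 6!×0!×5!×1!×10!×0! = 313528320000
prefactor² = (2J+1)×Δ×N² = 103680000
  k=0: +1/(0!×1!×0!×5!×5!×0!) = 1/14400
Σ = 1/14400  ⇒  CG² = 103680000×1/14400² = 1/2
CG = +√(1/2) = +0.707107

+√(1/2) ≈ +0.707107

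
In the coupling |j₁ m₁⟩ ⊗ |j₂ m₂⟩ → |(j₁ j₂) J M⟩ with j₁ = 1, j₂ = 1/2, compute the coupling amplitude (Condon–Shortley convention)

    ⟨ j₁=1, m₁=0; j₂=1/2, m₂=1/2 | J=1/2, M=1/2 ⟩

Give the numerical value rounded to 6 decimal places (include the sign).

-0.577350  (= −√(1/3))

triangle: 1!*1!*0!/3! = 1/6
(j±m)!: 1!*1!*1!*0!*1!*0! = 1
prefactor² = (2J+1)*Δ*N² = 1/3
  k=1: −1/(1!*0!*0!*0!*1!*0!) = -1
Σ = -1  ⇒  CG² = 1/3*(-1)² = 1/3
CG = −√(1/3) = -0.577350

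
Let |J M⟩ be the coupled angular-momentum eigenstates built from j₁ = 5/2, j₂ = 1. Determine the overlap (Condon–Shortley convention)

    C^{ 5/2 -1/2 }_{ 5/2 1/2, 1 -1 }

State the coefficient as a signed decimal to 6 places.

triangle: 1!×4!×1!/7! = 24/5040
(j±m)!: 3!×2!×0!×2!×2!×3! = 288
prefactor² = (2J+1)×Δ×N² = 288/35
  k=0: +1/(0!×1!×2!×0!×2!×1!) = 1/4
Σ = 1/4  ⇒  CG² = 288/35×1/4² = 18/35
CG = +√(18/35) = +0.717137

+0.717137  (= +√(18/35))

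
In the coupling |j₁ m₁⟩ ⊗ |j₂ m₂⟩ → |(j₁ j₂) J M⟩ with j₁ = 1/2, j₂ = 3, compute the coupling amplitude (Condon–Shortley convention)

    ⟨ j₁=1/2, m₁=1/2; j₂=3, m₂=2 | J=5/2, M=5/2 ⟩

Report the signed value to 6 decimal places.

√[6·1!0!5!/7! · 1!0!5!1!5!0!] = √(14400/7)
  +(−1)^0/∏(0,1,0,5,0,0)! = 1/120  (running 1/120)
⟨..|..⟩ = √(14400/7)·(1/120) = +0.377964

+0.377964  (= +√(1/7))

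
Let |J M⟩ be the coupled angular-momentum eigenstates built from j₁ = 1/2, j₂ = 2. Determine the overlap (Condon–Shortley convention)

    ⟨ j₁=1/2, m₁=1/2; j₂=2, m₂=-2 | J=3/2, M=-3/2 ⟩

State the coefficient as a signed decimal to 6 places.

+0.894427  (= +√(4/5))

√[4·1!0!3!/5! · 1!0!0!4!0!3!] = √(144/5)
  +(−1)^0/∏(0,1,0,0,0,3)! = 1/6  (running 1/6)
⟨..|..⟩ = √(144/5)·(1/6) = +0.894427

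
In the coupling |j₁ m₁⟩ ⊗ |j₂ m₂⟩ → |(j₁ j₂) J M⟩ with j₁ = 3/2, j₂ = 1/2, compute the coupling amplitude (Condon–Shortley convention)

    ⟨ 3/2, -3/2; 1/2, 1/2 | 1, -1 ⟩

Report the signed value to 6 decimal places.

−√(3/4) ≈ -0.866025

√[3·1!2!0!/4! · 0!3!1!0!0!2!] = √(3)
  +(−1)^1/∏(1,0,2,0,0,0)! = -1/2  (running -1/2)
⟨..|..⟩ = √(3)·(-1/2) = -0.866025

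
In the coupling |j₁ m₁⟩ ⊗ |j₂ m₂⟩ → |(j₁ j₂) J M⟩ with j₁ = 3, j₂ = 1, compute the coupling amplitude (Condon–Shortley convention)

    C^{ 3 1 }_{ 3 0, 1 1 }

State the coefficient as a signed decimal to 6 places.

−√(1/2) = -0.707107

triangle: 1!×5!×1!/8! = 120/40320
(j±m)!: 3!×3!×2!×0!×4!×2! = 3456
prefactor² = (2J+1)×Δ×N² = 72
  k=1: −1/(1!×0!×2!×1!×3!×0!) = -1/12
Σ = -1/12  ⇒  CG² = 72×(-1/12)² = 1/2
CG = −√(1/2) = -0.707107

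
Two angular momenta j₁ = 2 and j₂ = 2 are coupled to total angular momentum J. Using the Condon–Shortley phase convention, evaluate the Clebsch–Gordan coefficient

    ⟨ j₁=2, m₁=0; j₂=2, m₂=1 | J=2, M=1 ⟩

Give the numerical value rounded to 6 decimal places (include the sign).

-0.267261

√[5·2!2!2!/7! · 2!2!3!1!3!1!] = √(8/7)
  +(−1)^1/∏(1,1,1,2,1,0)! = -1/2  (running -1/2)
  +(−1)^2/∏(2,0,0,1,2,1)! = 1/4  (running -1/4)
⟨..|..⟩ = √(8/7)·(-1/4) = -0.267261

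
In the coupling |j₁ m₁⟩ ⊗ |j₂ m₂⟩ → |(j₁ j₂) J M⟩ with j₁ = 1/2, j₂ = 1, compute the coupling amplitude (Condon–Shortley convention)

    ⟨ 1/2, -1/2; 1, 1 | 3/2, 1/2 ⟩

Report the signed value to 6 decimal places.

+√(1/3) = +0.577350

√[4·0!1!2!/4! · 0!1!2!0!2!1!] = √(4/3)
  +(−1)^0/∏(0,0,1,2,0,0)! = 1/2  (running 1/2)
⟨..|..⟩ = √(4/3)·(1/2) = +0.577350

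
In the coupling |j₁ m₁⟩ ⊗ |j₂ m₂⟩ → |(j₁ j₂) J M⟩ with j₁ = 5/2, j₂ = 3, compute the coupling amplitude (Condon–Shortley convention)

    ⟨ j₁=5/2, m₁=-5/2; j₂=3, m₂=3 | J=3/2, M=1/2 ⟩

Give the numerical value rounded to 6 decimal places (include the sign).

+√(5/14) ≈ +0.597614

triangle: 4!*1!*2!/8! = 48/40320
(j±m)!: 0!*5!*6!*0!*2!*1! = 172800
prefactor² = (2J+1)*Δ*N² = 5760/7
  k=4: +1/(4!*0!*1!*2!*0!*0!) = 1/48
Σ = 1/48  ⇒  CG² = 5760/7*1/48² = 5/14
CG = +√(5/14) = +0.597614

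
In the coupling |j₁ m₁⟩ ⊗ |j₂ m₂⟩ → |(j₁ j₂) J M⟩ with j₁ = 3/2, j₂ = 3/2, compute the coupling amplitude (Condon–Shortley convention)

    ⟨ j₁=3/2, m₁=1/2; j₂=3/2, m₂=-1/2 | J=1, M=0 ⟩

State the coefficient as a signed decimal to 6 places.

-0.223607  (= −√(1/20))

j₁+j₂−J=2  J+j₁−j₂=1  J−j₁+j₂=1  j₁+j₂+J+1=5
(j₁±m₁, j₂±m₂, J±M) = (2,1,1,2,1,1)
P² = 1/5
sum k=0..1:
  [0] +1/2 = 1/2
  [1] −1/1 = -1
S = -1/2
C² = P²·S² = 1/20 ; C = -0.223607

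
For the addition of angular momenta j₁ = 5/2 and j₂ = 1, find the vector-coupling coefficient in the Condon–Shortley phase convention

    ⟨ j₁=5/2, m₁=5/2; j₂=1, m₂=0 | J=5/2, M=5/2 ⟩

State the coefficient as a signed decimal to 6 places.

j₁+j₂−J=1  J+j₁−j₂=4  J−j₁+j₂=1  j₁+j₂+J+1=7
(j₁±m₁, j₂±m₂, J±M) = (5,0,1,1,5,0)
P² = 2880/7
sum k=0..0:
  [0] +1/24 = 1/24
S = 1/24
C² = P²·S² = 5/7 ; C = +0.845154

+√(5/7) = +0.845154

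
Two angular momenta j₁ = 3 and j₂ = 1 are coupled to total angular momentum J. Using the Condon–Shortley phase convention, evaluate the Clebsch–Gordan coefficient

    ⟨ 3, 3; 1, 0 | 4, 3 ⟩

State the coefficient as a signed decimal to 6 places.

j₁+j₂−J=0  J+j₁−j₂=6  J−j₁+j₂=2  j₁+j₂+J+1=9
(j₁±m₁, j₂±m₂, J±M) = (6,0,1,1,7,1)
P² = 129600
sum k=0..0:
  [0] +1/720 = 1/720
S = 1/720
C² = P²·S² = 1/4 ; C = +0.500000

+√(1/4) ≈ +0.500000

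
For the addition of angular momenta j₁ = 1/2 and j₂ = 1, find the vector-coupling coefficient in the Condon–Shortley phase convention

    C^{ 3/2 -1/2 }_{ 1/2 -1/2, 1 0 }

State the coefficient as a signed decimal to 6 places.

+√(2/3) = +0.816497

triangle: 0!·1!·2!/4! = 2/24
(j±m)!: 0!·1!·1!·1!·1!·2! = 2
prefactor² = (2J+1)·Δ·N² = 2/3
  k=0: +1/(0!·0!·1!·1!·0!·1!) = 1
Σ = 1  ⇒  CG² = 2/3·1² = 2/3
CG = +√(2/3) = +0.816497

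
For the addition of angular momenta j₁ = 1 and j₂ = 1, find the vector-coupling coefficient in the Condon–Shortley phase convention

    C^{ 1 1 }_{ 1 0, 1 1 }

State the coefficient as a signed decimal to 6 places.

triangle: 1!*1!*1!/4! = 1/24
(j±m)!: 1!*1!*2!*0!*2!*0! = 4
prefactor² = (2J+1)*Δ*N² = 1/2
  k=1: −1/(1!*0!*0!*1!*1!*0!) = -1
Σ = -1  ⇒  CG² = 1/2*(-1)² = 1/2
CG = −√(1/2) = -0.707107

−√(1/2) ≈ -0.707107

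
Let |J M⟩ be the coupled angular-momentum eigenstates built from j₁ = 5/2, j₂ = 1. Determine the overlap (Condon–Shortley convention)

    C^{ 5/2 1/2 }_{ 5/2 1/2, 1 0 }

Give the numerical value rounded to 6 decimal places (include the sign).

+√(1/35) = +0.169031

triangle: 1!×4!×1!/7! = 24/5040
(j±m)!: 3!×2!×1!×1!×3!×2! = 144
prefactor² = (2J+1)×Δ×N² = 144/35
  k=0: +1/(0!×1!×2!×1!×2!×0!) = 1/4
  k=1: −1/(1!×0!×1!×0!×3!×1!) = -1/6
Σ = 1/12  ⇒  CG² = 144/35×1/12² = 1/35
CG = +√(1/35) = +0.169031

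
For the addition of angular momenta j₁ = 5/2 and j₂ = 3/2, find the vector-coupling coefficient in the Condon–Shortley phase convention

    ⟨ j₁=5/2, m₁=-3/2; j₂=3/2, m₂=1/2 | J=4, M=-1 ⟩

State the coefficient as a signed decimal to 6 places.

+√(15/56) = +0.517549

j₁+j₂−J=0  J+j₁−j₂=5  J−j₁+j₂=3  j₁+j₂+J+1=9
(j₁±m₁, j₂±m₂, J±M) = (1,4,2,1,3,5)
P² = 4320/7
sum k=0..0:
  [0] +1/48 = 1/48
S = 1/48
C² = P²·S² = 15/56 ; C = +0.517549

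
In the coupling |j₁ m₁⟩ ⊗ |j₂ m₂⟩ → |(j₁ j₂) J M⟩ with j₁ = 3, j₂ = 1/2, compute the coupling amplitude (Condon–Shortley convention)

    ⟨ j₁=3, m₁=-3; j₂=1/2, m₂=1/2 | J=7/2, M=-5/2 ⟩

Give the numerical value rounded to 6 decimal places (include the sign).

triangle: 0!*6!*1!/8! = 720/40320
(j±m)!: 0!*6!*1!*0!*1!*6! = 518400
prefactor² = (2J+1)*Δ*N² = 518400/7
  k=0: +1/(0!*0!*6!*1!*0!*0!) = 1/720
Σ = 1/720  ⇒  CG² = 518400/7*1/720² = 1/7
CG = +√(1/7) = +0.377964

+0.377964  (= +√(1/7))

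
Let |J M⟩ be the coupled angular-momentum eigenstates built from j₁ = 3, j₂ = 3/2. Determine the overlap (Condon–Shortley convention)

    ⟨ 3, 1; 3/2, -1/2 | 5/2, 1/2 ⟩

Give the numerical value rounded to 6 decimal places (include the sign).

−√(1/70) = -0.119523

j₁+j₂−J=2  J+j₁−j₂=4  J−j₁+j₂=1  j₁+j₂+J+1=8
(j₁±m₁, j₂±m₂, J±M) = (4,2,1,2,3,2)
P² = 288/35
sum k=0..1:
  [0] +1/8 = 1/8
  [1] −1/6 = -1/6
S = -1/24
C² = P²·S² = 1/70 ; C = -0.119523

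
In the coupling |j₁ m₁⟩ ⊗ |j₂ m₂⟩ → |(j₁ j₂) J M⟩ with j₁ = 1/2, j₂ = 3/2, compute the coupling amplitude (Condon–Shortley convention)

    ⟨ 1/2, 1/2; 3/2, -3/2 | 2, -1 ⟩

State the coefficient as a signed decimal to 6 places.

+0.500000  (= +√(1/4))

j₁+j₂−J=0  J+j₁−j₂=1  J−j₁+j₂=3  j₁+j₂+J+1=5
(j₁±m₁, j₂±m₂, J±M) = (1,0,0,3,1,3)
P² = 9
sum k=0..0:
  [0] +1/6 = 1/6
S = 1/6
C² = P²·S² = 1/4 ; C = +0.500000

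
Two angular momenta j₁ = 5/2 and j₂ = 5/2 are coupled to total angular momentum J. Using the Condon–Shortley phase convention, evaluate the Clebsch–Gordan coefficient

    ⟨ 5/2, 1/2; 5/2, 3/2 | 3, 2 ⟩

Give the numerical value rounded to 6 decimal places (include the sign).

-0.288675  (= −√(1/12))

triangle: 2!*3!*3!/9! = 72/362880
(j±m)!: 3!*2!*4!*1!*5!*1! = 34560
prefactor² = (2J+1)*Δ*N² = 48
  k=1: −1/(1!*1!*1!*3!*2!*0!) = -1/12
  k=2: +1/(2!*0!*0!*2!*3!*1!) = 1/24
Σ = -1/24  ⇒  CG² = 48*(-1/24)² = 1/12
CG = −√(1/12) = -0.288675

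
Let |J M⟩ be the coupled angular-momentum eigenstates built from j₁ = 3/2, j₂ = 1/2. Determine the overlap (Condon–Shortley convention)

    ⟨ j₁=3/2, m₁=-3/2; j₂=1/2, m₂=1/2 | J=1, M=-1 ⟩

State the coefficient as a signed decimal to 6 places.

−√(3/4) ≈ -0.866025

√[3·1!2!0!/4! · 0!3!1!0!0!2!] = √(3)
  +(−1)^1/∏(1,0,2,0,0,0)! = -1/2  (running -1/2)
⟨..|..⟩ = √(3)·(-1/2) = -0.866025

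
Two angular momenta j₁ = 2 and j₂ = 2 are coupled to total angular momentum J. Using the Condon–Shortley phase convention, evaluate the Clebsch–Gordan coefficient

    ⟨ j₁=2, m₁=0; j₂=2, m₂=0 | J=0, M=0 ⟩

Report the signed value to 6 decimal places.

+√(1/5) = +0.447214

j₁+j₂−J=4  J+j₁−j₂=0  J−j₁+j₂=0  j₁+j₂+J+1=5
(j₁±m₁, j₂±m₂, J±M) = (2,2,2,2,0,0)
P² = 16/5
sum k=2..2:
  [2] +1/4 = 1/4
S = 1/4
C² = P²·S² = 1/5 ; C = +0.447214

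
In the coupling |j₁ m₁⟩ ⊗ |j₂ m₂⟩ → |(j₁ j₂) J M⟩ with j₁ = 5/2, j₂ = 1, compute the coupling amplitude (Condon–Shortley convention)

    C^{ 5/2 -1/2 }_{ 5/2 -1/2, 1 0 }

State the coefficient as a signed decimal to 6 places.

j₁+j₂−J=1  J+j₁−j₂=4  J−j₁+j₂=1  j₁+j₂+J+1=7
(j₁±m₁, j₂±m₂, J±M) = (2,3,1,1,2,3)
P² = 144/35
sum k=0..1:
  [0] +1/6 = 1/6
  [1] −1/4 = -1/4
S = -1/12
C² = P²·S² = 1/35 ; C = -0.169031

−√(1/35) ≈ -0.169031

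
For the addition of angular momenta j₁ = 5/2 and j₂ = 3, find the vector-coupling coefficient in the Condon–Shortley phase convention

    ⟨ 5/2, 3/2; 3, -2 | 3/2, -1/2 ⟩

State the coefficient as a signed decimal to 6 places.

-0.218218

triangle: 4!·1!·2!/8! = 48/40320
(j±m)!: 4!·1!·1!·5!·1!·2! = 5760
prefactor² = (2J+1)·Δ·N² = 192/7
  k=0: +1/(0!·4!·1!·1!·0!·1!) = 1/24
  k=1: −1/(1!·3!·0!·0!·1!·2!) = -1/12
Σ = -1/24  ⇒  CG² = 192/7·(-1/24)² = 1/21
CG = −√(1/21) = -0.218218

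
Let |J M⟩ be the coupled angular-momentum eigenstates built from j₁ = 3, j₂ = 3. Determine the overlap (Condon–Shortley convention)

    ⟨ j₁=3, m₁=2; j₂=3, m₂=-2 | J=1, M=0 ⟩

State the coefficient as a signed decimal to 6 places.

triangle: 5!×1!×1!/8! = 120/40320
(j±m)!: 5!×1!×1!×5!×1!×1! = 14400
prefactor² = (2J+1)×Δ×N² = 900/7
  k=0: +1/(0!×5!×1!×1!×0!×0!) = 1/120
  k=1: −1/(1!×4!×0!×0!×1!×1!) = -1/24
Σ = -1/30  ⇒  CG² = 900/7×(-1/30)² = 1/7
CG = −√(1/7) = -0.377964

-0.377964  (= −√(1/7))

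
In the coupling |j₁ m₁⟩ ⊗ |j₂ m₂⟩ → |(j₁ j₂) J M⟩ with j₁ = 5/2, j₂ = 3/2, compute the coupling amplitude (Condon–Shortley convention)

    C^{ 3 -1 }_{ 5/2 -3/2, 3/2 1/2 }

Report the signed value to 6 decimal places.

−√(49/120) = -0.639010

triangle: 1!*4!*2!/8! = 48/40320
(j±m)!: 1!*4!*2!*1!*2!*4! = 2304
prefactor² = (2J+1)*Δ*N² = 96/5
  k=0: +1/(0!*1!*4!*2!*0!*0!) = 1/48
  k=1: −1/(1!*0!*3!*1!*1!*1!) = -1/6
Σ = -7/48  ⇒  CG² = 96/5*(-7/48)² = 49/120
CG = −√(49/120) = -0.639010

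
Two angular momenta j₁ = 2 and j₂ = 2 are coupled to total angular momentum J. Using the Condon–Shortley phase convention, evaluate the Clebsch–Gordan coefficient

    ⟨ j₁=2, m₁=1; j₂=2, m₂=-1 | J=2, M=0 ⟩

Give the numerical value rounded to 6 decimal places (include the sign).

+√(1/14) = +0.267261

√[5·2!2!2!/7! · 3!1!1!3!2!2!] = √(8/7)
  +(−1)^0/∏(0,2,1,1,1,1)! = 1/2  (running 1/2)
  +(−1)^1/∏(1,1,0,0,2,2)! = -1/4  (running 1/4)
⟨..|..⟩ = √(8/7)·(1/4) = +0.267261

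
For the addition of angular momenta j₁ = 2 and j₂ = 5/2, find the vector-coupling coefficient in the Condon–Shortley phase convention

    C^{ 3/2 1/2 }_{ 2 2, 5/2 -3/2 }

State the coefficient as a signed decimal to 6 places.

+0.552052  (= +√(32/105))

triangle: 3!×1!×2!/7! = 12/5040
(j±m)!: 4!×0!×1!×4!×2!×1! = 1152
prefactor² = (2J+1)×Δ×N² = 384/35
  k=0: +1/(0!×3!×0!×1!×1!×1!) = 1/6
Σ = 1/6  ⇒  CG² = 384/35×1/6² = 32/105
CG = +√(32/105) = +0.552052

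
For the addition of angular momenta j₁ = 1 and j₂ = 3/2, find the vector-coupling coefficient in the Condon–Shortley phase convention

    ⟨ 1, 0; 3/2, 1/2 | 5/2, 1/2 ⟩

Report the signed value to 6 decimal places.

j₁+j₂−J=0  J+j₁−j₂=2  J−j₁+j₂=3  j₁+j₂+J+1=6
(j₁±m₁, j₂±m₂, J±M) = (1,1,2,1,3,2)
P² = 12/5
sum k=0..0:
  [0] +1/2 = 1/2
S = 1/2
C² = P²·S² = 3/5 ; C = +0.774597

+√(3/5) = +0.774597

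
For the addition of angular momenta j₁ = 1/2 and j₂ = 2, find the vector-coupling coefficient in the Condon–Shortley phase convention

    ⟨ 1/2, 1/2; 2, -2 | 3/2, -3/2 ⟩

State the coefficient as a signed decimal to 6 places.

triangle: 1!·0!·3!/5! = 6/120
(j±m)!: 1!·0!·0!·4!·0!·3! = 144
prefactor² = (2J+1)·Δ·N² = 144/5
  k=0: +1/(0!·1!·0!·0!·0!·3!) = 1/6
Σ = 1/6  ⇒  CG² = 144/5·1/6² = 4/5
CG = +√(4/5) = +0.894427

+0.894427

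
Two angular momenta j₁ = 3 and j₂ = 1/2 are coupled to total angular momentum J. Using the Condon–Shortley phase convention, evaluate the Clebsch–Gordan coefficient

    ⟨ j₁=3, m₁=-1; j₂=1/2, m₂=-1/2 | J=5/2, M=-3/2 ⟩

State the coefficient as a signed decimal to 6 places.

+0.534522  (= +√(2/7))

j₁+j₂−J=1  J+j₁−j₂=5  J−j₁+j₂=0  j₁+j₂+J+1=7
(j₁±m₁, j₂±m₂, J±M) = (2,4,0,1,1,4)
P² = 1152/7
sum k=0..0:
  [0] +1/24 = 1/24
S = 1/24
C² = P²·S² = 2/7 ; C = +0.534522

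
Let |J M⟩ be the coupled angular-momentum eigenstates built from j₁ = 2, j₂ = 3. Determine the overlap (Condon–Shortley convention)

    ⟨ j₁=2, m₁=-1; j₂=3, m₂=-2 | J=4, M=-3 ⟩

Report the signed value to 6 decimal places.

triangle: 1!·3!·5!/10! = 720/3628800
(j±m)!: 1!·3!·1!·5!·1!·7! = 3628800
prefactor² = (2J+1)·Δ·N² = 6480
  k=0: +1/(0!·1!·3!·1!·0!·4!) = 1/144
  k=1: −1/(1!·0!·2!·0!·1!·5!) = -1/240
Σ = 1/360  ⇒  CG² = 6480·1/360² = 1/20
CG = +√(1/20) = +0.223607

+0.223607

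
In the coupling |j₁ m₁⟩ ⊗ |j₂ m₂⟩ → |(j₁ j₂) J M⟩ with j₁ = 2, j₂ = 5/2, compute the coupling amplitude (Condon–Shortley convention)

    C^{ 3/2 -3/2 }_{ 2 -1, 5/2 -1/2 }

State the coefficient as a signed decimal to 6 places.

+0.507093  (= +√(9/35))

j₁+j₂−J=3  J+j₁−j₂=1  J−j₁+j₂=2  j₁+j₂+J+1=7
(j₁±m₁, j₂±m₂, J±M) = (1,3,2,3,0,3)
P² = 144/35
sum k=2..2:
  [2] +1/4 = 1/4
S = 1/4
C² = P²·S² = 9/35 ; C = +0.507093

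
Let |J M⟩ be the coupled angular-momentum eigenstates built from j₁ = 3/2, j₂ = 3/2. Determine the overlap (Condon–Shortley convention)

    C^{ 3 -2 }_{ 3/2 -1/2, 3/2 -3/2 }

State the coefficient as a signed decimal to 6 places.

+√(1/2) ≈ +0.707107

√[7·0!3!3!/7! · 1!2!0!3!1!5!] = √(72)
  +(−1)^0/∏(0,0,2,0,1,3)! = 1/12  (running 1/12)
⟨..|..⟩ = √(72)·(1/12) = +0.707107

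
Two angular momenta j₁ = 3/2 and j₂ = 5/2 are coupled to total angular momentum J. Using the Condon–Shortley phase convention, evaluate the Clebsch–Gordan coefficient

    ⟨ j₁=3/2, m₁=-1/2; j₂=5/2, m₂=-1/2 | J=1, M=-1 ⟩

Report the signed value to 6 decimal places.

triangle: 3!*0!*2!/6! = 12/720
(j±m)!: 1!*2!*2!*3!*0!*2! = 48
prefactor² = (2J+1)*Δ*N² = 12/5
  k=2: +1/(2!*1!*0!*0!*0!*2!) = 1/4
Σ = 1/4  ⇒  CG² = 12/5*1/4² = 3/20
CG = +√(3/20) = +0.387298

+0.387298  (= +√(3/20))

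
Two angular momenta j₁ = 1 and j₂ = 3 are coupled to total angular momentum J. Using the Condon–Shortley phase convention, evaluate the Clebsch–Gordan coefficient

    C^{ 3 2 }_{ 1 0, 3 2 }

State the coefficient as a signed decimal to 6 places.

√[7·1!1!5!/8! · 1!1!5!1!5!1!] = √(300)
  +(−1)^0/∏(0,1,1,5,0,0)! = 1/120  (running 1/120)
  +(−1)^1/∏(1,0,0,4,1,1)! = -1/24  (running -1/30)
⟨..|..⟩ = √(300)·(-1/30) = -0.577350

-0.577350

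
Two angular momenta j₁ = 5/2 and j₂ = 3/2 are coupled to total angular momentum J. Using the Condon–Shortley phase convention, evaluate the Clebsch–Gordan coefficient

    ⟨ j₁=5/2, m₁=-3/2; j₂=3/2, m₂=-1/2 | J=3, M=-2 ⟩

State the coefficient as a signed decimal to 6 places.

√[7·1!4!2!/8! · 1!4!1!2!1!5!] = √(48)
  +(−1)^0/∏(0,1,4,1,0,1)! = 1/24  (running 1/24)
  +(−1)^1/∏(1,0,3,0,1,2)! = -1/12  (running -1/24)
⟨..|..⟩ = √(48)·(-1/24) = -0.288675

−√(1/12) ≈ -0.288675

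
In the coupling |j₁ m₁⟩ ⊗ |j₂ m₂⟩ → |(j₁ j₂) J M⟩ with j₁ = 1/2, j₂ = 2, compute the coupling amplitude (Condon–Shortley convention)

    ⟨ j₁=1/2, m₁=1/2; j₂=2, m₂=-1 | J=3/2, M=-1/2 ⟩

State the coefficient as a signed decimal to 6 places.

+0.774597  (= +√(3/5))

j₁+j₂−J=1  J+j₁−j₂=0  J−j₁+j₂=3  j₁+j₂+J+1=5
(j₁±m₁, j₂±m₂, J±M) = (1,0,1,3,1,2)
P² = 12/5
sum k=0..0:
  [0] +1/2 = 1/2
S = 1/2
C² = P²·S² = 3/5 ; C = +0.774597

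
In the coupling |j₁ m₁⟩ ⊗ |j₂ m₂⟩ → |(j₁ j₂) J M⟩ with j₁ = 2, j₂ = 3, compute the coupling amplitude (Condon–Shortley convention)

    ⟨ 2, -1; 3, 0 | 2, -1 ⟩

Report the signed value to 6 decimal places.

triangle: 3!×1!×3!/8! = 36/40320
(j±m)!: 1!×3!×3!×3!×1!×3! = 1296
prefactor² = (2J+1)×Δ×N² = 81/14
  k=2: +1/(2!×1!×1!×1!×0!×2!) = 1/4
  k=3: −1/(3!×0!×0!×0!×1!×3!) = -1/36
Σ = 2/9  ⇒  CG² = 81/14×2/9² = 2/7
CG = +√(2/7) = +0.534522

+√(2/7) ≈ +0.534522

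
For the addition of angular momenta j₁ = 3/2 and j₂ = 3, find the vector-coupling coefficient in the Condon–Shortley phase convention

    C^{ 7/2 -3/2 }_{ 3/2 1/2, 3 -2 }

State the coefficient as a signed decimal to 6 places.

√[8·1!2!5!/9! · 2!1!1!5!2!5!] = √(6400/21)
  +(−1)^0/∏(0,1,1,1,1,4)! = 1/24  (running 1/24)
  +(−1)^1/∏(1,0,0,0,2,5)! = -1/240  (running 3/80)
⟨..|..⟩ = √(6400/21)·(3/80) = +0.654654

+0.654654  (= +√(3/7))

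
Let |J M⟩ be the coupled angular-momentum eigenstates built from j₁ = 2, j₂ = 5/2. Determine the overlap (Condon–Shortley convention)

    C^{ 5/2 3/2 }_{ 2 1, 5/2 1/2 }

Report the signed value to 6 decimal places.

-0.414039  (= −√(6/35))

√[6·2!2!3!/8! · 3!1!3!2!4!1!] = √(216/35)
  +(−1)^0/∏(0,2,1,3,1,0)! = 1/12  (running 1/12)
  +(−1)^1/∏(1,1,0,2,2,1)! = -1/4  (running -1/6)
⟨..|..⟩ = √(216/35)·(-1/6) = -0.414039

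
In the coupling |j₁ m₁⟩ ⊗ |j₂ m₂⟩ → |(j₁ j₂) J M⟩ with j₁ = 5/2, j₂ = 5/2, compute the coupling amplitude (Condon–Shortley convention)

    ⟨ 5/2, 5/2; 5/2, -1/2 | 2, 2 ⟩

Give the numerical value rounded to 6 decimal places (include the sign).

+√(5/28) = +0.422577

j₁+j₂−J=3  J+j₁−j₂=2  J−j₁+j₂=2  j₁+j₂+J+1=8
(j₁±m₁, j₂±m₂, J±M) = (5,0,2,3,4,0)
P² = 720/7
sum k=0..0:
  [0] +1/24 = 1/24
S = 1/24
C² = P²·S² = 5/28 ; C = +0.422577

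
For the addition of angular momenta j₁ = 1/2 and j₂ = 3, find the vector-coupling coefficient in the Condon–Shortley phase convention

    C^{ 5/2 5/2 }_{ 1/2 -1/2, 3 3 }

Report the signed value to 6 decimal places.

triangle: 1!*0!*5!/7! = 120/5040
(j±m)!: 0!*1!*6!*0!*5!*0! = 86400
prefactor² = (2J+1)*Δ*N² = 86400/7
  k=1: −1/(1!*0!*0!*5!*0!*0!) = -1/120
Σ = -1/120  ⇒  CG² = 86400/7*(-1/120)² = 6/7
CG = −√(6/7) = -0.925820

−√(6/7) = -0.925820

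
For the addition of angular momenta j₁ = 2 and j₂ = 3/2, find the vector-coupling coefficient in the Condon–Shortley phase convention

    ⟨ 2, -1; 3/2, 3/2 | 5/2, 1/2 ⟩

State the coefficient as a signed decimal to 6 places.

j₁+j₂−J=1  J+j₁−j₂=3  J−j₁+j₂=2  j₁+j₂+J+1=7
(j₁±m₁, j₂±m₂, J±M) = (1,3,3,0,3,2)
P² = 216/35
sum k=1..1:
  [1] −1/4 = -1/4
S = -1/4
C² = P²·S² = 27/70 ; C = -0.621059

−√(27/70) ≈ -0.621059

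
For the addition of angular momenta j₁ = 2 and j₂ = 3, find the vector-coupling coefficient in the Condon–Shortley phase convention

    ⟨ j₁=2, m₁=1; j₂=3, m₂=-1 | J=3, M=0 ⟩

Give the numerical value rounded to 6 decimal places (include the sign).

triangle: 2!*2!*4!/9! = 96/362880
(j±m)!: 3!*1!*2!*4!*3!*3! = 10368
prefactor² = (2J+1)*Δ*N² = 96/5
  k=0: +1/(0!*2!*1!*2!*1!*2!) = 1/8
  k=1: −1/(1!*1!*0!*1!*2!*3!) = -1/12
Σ = 1/24  ⇒  CG² = 96/5*1/24² = 1/30
CG = +√(1/30) = +0.182574

+0.182574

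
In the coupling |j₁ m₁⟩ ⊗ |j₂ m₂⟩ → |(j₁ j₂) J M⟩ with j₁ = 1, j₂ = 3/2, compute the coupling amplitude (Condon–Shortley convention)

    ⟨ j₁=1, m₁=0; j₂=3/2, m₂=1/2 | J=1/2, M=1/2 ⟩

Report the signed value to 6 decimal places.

j₁+j₂−J=2  J+j₁−j₂=0  J−j₁+j₂=1  j₁+j₂+J+1=4
(j₁±m₁, j₂±m₂, J±M) = (1,1,2,1,1,0)
P² = 1/3
sum k=1..1:
  [1] −1/1 = -1
S = -1
C² = P²·S² = 1/3 ; C = -0.577350

−√(1/3) ≈ -0.577350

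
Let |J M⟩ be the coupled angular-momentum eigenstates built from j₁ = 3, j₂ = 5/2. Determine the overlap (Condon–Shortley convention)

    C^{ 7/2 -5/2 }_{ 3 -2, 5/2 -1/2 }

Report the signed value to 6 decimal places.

j₁+j₂−J=2  J+j₁−j₂=4  J−j₁+j₂=3  j₁+j₂+J+1=10
(j₁±m₁, j₂±m₂, J±M) = (1,5,2,3,1,6)
P² = 4608/7
sum k=1..2:
  [1] −1/48 = -1/48
  [2] +1/72 = 1/72
S = -1/144
C² = P²·S² = 2/63 ; C = -0.178174

-0.178174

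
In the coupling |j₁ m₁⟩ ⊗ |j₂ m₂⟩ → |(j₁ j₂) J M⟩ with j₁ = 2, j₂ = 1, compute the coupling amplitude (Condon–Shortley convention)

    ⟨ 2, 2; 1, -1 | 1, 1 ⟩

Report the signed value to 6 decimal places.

triangle: 2!*2!*0!/5! = 4/120
(j±m)!: 4!*0!*0!*2!*2!*0! = 96
prefactor² = (2J+1)*Δ*N² = 48/5
  k=0: +1/(0!*2!*0!*0!*2!*0!) = 1/4
Σ = 1/4  ⇒  CG² = 48/5*1/4² = 3/5
CG = +√(3/5) = +0.774597

+0.774597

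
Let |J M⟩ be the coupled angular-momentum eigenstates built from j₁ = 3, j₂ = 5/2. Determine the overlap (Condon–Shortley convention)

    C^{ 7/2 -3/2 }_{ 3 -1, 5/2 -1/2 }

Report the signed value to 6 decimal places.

√[8·2!4!3!/10! · 2!4!2!3!2!5!] = √(3072/35)
  +(−1)^0/∏(0,2,4,2,0,1)! = 1/96  (running 1/96)
  +(−1)^1/∏(1,1,3,1,1,2)! = -1/12  (running -7/96)
  +(−1)^2/∏(2,0,2,0,2,3)! = 1/48  (running -5/96)
⟨..|..⟩ = √(3072/35)·(-5/96) = -0.487950

-0.487950  (= −√(5/21))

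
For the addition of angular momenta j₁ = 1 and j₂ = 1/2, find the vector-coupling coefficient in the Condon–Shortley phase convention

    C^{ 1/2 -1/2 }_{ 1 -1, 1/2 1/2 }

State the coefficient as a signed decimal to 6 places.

triangle: 1!×1!×0!/3! = 1/6
(j±m)!: 0!×2!×1!×0!×0!×1! = 2
prefactor² = (2J+1)×Δ×N² = 2/3
  k=1: −1/(1!×0!×1!×0!×0!×0!) = -1
Σ = -1  ⇒  CG² = 2/3×(-1)² = 2/3
CG = −√(2/3) = -0.816497

-0.816497  (= −√(2/3))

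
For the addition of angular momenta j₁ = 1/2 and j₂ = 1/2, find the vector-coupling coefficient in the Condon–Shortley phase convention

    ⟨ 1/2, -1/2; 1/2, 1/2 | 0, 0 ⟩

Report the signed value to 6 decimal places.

−√(1/2) = -0.707107

√[1·1!0!0!/2! · 0!1!1!0!0!0!] = √(1/2)
  +(−1)^1/∏(1,0,0,0,0,0)! = -1  (running -1)
⟨..|..⟩ = √(1/2)·(-1) = -0.707107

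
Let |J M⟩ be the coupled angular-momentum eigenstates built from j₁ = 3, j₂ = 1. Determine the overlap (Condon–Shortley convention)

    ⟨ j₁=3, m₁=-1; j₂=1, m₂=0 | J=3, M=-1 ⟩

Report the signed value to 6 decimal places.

-0.288675  (= −√(1/12))

√[7·1!5!1!/8! · 2!4!1!1!2!4!] = √(48)
  +(−1)^0/∏(0,1,4,1,1,0)! = 1/24  (running 1/24)
  +(−1)^1/∏(1,0,3,0,2,1)! = -1/12  (running -1/24)
⟨..|..⟩ = √(48)·(-1/24) = -0.288675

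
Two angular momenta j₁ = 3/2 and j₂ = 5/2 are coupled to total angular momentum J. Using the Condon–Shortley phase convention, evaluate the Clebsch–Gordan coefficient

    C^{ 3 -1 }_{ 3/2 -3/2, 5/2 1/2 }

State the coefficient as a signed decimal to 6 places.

j₁+j₂−J=1  J+j₁−j₂=2  J−j₁+j₂=4  j₁+j₂+J+1=8
(j₁±m₁, j₂±m₂, J±M) = (0,3,3,2,2,4)
P² = 144/5
sum k=1..1:
  [1] −1/8 = -1/8
S = -1/8
C² = P²·S² = 9/20 ; C = -0.670820

−√(9/20) = -0.670820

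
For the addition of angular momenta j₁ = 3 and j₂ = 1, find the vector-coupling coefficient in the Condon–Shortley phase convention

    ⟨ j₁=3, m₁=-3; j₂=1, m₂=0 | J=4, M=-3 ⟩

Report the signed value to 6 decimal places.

triangle: 0!×6!×2!/9! = 1440/362880
(j±m)!: 0!×6!×1!×1!×1!×7! = 3628800
prefactor² = (2J+1)×Δ×N² = 129600
  k=0: +1/(0!×0!×6!×1!×0!×1!) = 1/720
Σ = 1/720  ⇒  CG² = 129600×1/720² = 1/4
CG = +√(1/4) = +0.500000

+√(1/4) = +0.500000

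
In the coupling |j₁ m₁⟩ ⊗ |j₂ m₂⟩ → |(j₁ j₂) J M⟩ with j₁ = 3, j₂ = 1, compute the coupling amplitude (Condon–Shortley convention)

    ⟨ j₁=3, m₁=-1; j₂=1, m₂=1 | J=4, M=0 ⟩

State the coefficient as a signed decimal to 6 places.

+0.462910

j₁+j₂−J=0  J+j₁−j₂=6  J−j₁+j₂=2  j₁+j₂+J+1=9
(j₁±m₁, j₂±m₂, J±M) = (2,4,2,0,4,4)
P² = 13824/7
sum k=0..0:
  [0] +1/96 = 1/96
S = 1/96
C² = P²·S² = 3/14 ; C = +0.462910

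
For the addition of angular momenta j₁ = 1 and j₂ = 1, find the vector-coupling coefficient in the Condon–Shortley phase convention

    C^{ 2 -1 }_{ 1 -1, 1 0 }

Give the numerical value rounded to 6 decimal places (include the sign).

+0.707107

j₁+j₂−J=0  J+j₁−j₂=2  J−j₁+j₂=2  j₁+j₂+J+1=5
(j₁±m₁, j₂±m₂, J±M) = (0,2,1,1,1,3)
P² = 2
sum k=0..0:
  [0] +1/2 = 1/2
S = 1/2
C² = P²·S² = 1/2 ; C = +0.707107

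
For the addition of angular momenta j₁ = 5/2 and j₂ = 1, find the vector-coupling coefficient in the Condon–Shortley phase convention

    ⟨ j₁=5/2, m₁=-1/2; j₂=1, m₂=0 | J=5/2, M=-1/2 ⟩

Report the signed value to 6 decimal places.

triangle: 1!·4!·1!/7! = 24/5040
(j±m)!: 2!·3!·1!·1!·2!·3! = 144
prefactor² = (2J+1)·Δ·N² = 144/35
  k=0: +1/(0!·1!·3!·1!·1!·0!) = 1/6
  k=1: −1/(1!·0!·2!·0!·2!·1!) = -1/4
Σ = -1/12  ⇒  CG² = 144/35·(-1/12)² = 1/35
CG = −√(1/35) = -0.169031

-0.169031  (= −√(1/35))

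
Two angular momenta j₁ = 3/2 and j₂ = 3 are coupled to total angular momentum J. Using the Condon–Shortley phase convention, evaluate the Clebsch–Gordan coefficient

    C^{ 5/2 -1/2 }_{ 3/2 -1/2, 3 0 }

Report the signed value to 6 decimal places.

−√(6/35) = -0.414039

j₁+j₂−J=2  J+j₁−j₂=1  J−j₁+j₂=4  j₁+j₂+J+1=8
(j₁±m₁, j₂±m₂, J±M) = (1,2,3,3,2,3)
P² = 216/35
sum k=1..2:
  [1] −1/4 = -1/4
  [2] +1/12 = 1/12
S = -1/6
C² = P²·S² = 6/35 ; C = -0.414039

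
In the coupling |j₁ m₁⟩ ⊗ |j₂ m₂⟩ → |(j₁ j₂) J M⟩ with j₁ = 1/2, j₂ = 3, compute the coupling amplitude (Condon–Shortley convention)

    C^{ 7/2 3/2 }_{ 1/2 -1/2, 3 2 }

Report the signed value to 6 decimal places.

√[8·0!1!6!/8! · 0!1!5!1!5!2!] = √(28800/7)
  +(−1)^0/∏(0,0,1,5,0,1)! = 1/120  (running 1/120)
⟨..|..⟩ = √(28800/7)·(1/120) = +0.534522

+0.534522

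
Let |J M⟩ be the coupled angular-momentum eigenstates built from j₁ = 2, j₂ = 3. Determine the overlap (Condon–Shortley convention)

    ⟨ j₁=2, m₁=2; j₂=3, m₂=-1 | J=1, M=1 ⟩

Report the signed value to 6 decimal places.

√[3·4!0!2!/7! · 4!0!2!4!2!0!] = √(2304/35)
  +(−1)^0/∏(0,4,0,2,0,0)! = 1/48  (running 1/48)
⟨..|..⟩ = √(2304/35)·(1/48) = +0.169031

+√(1/35) = +0.169031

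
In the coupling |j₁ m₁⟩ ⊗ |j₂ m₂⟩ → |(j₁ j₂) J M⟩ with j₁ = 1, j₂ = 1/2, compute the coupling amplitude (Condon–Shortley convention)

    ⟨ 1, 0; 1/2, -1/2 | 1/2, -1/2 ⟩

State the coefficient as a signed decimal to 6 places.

triangle: 1!×1!×0!/3! = 1/6
(j±m)!: 1!×1!×0!×1!×0!×1! = 1
prefactor² = (2J+1)×Δ×N² = 1/3
  k=0: +1/(0!×1!×1!×0!×0!×0!) = 1
Σ = 1  ⇒  CG² = 1/3×1² = 1/3
CG = +√(1/3) = +0.577350

+√(1/3) ≈ +0.577350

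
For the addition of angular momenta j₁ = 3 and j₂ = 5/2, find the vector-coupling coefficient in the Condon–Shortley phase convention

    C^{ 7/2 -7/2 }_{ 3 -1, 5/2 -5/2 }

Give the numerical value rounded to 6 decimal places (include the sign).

+0.471405  (= +√(2/9))

j₁+j₂−J=2  J+j₁−j₂=4  J−j₁+j₂=3  j₁+j₂+J+1=10
(j₁±m₁, j₂±m₂, J±M) = (2,4,0,5,0,7)
P² = 18432
sum k=0..0:
  [0] +1/288 = 1/288
S = 1/288
C² = P²·S² = 2/9 ; C = +0.471405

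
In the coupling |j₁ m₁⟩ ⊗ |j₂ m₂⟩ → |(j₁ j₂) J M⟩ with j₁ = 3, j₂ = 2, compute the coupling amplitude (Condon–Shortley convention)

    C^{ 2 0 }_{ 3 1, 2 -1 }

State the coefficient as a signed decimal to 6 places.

j₁+j₂−J=3  J+j₁−j₂=3  J−j₁+j₂=1  j₁+j₂+J+1=8
(j₁±m₁, j₂±m₂, J±M) = (4,2,1,3,2,2)
P² = 36/7
sum k=0..1:
  [0] +1/12 = 1/12
  [1] −1/4 = -1/4
S = -1/6
C² = P²·S² = 1/7 ; C = -0.377964

−√(1/7) = -0.377964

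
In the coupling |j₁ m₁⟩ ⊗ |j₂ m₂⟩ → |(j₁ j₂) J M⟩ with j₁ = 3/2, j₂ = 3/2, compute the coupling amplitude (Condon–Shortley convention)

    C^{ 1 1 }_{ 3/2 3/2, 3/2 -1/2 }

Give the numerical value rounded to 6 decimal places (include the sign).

+0.547723  (= +√(3/10))

j₁+j₂−J=2  J+j₁−j₂=1  J−j₁+j₂=1  j₁+j₂+J+1=5
(j₁±m₁, j₂±m₂, J±M) = (3,0,1,2,2,0)
P² = 6/5
sum k=0..0:
  [0] +1/2 = 1/2
S = 1/2
C² = P²·S² = 3/10 ; C = +0.547723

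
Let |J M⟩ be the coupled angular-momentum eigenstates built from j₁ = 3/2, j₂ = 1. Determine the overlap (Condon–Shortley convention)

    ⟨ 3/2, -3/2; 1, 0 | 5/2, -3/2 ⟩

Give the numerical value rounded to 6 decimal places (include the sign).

triangle: 0!·3!·2!/6! = 12/720
(j±m)!: 0!·3!·1!·1!·1!·4! = 144
prefactor² = (2J+1)·Δ·N² = 72/5
  k=0: +1/(0!·0!·3!·1!·0!·1!) = 1/6
Σ = 1/6  ⇒  CG² = 72/5·1/6² = 2/5
CG = +√(2/5) = +0.632456

+0.632456  (= +√(2/5))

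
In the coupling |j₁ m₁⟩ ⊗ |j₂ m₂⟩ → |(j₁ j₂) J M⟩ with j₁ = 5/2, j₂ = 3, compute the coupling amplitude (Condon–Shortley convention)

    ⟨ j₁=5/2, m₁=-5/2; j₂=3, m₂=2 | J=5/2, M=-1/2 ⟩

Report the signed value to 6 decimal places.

-0.597614  (= −√(5/14))

√[6·3!2!3!/9! · 0!5!5!1!2!3!] = √(1440/7)
  +(−1)^3/∏(3,0,2,2,0,1)! = -1/24  (running -1/24)
⟨..|..⟩ = √(1440/7)·(-1/24) = -0.597614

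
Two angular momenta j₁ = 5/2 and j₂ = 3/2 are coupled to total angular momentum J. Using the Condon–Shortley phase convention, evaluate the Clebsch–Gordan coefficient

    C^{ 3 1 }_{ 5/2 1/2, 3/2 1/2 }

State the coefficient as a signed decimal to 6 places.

j₁+j₂−J=1  J+j₁−j₂=4  J−j₁+j₂=2  j₁+j₂+J+1=8
(j₁±m₁, j₂±m₂, J±M) = (3,2,2,1,4,2)
P² = 48/5
sum k=0..1:
  [0] +1/8 = 1/8
  [1] −1/6 = -1/6
S = -1/24
C² = P²·S² = 1/60 ; C = -0.129099

−√(1/60) ≈ -0.129099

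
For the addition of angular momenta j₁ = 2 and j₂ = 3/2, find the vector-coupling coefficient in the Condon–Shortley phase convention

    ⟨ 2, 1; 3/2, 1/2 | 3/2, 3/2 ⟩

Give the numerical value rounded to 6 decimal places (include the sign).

j₁+j₂−J=2  J+j₁−j₂=2  J−j₁+j₂=1  j₁+j₂+J+1=6
(j₁±m₁, j₂±m₂, J±M) = (3,1,2,1,3,0)
P² = 8/5
sum k=1..1:
  [1] −1/2 = -1/2
S = -1/2
C² = P²·S² = 2/5 ; C = -0.632456

-0.632456  (= −√(2/5))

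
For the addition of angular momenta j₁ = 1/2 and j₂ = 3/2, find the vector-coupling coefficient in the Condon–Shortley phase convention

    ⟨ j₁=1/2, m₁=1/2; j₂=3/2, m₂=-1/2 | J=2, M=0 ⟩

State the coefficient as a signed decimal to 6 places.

j₁+j₂−J=0  J+j₁−j₂=1  J−j₁+j₂=3  j₁+j₂+J+1=5
(j₁±m₁, j₂±m₂, J±M) = (1,0,1,2,2,2)
P² = 2
sum k=0..0:
  [0] +1/2 = 1/2
S = 1/2
C² = P²·S² = 1/2 ; C = +0.707107

+0.707107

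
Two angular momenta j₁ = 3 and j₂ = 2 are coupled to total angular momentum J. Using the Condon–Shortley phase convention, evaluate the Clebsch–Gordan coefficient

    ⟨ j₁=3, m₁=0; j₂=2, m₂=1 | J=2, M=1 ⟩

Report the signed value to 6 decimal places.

+0.534522

j₁+j₂−J=3  J+j₁−j₂=3  J−j₁+j₂=1  j₁+j₂+J+1=8
(j₁±m₁, j₂±m₂, J±M) = (3,3,3,1,3,1)
P² = 81/14
sum k=2..3:
  [2] +1/4 = 1/4
  [3] −1/36 = -1/36
S = 2/9
C² = P²·S² = 2/7 ; C = +0.534522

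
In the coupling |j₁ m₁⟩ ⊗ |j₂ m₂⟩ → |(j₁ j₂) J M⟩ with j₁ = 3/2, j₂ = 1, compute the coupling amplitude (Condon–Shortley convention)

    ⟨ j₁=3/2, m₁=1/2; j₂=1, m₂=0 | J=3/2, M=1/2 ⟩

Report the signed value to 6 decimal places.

+0.258199  (= +√(1/15))

triangle: 1!*2!*1!/5! = 2/120
(j±m)!: 2!*1!*1!*1!*2!*1! = 4
prefactor² = (2J+1)*Δ*N² = 4/15
  k=0: +1/(0!*1!*1!*1!*1!*0!) = 1
  k=1: −1/(1!*0!*0!*0!*2!*1!) = -1/2
Σ = 1/2  ⇒  CG² = 4/15*1/2² = 1/15
CG = +√(1/15) = +0.258199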